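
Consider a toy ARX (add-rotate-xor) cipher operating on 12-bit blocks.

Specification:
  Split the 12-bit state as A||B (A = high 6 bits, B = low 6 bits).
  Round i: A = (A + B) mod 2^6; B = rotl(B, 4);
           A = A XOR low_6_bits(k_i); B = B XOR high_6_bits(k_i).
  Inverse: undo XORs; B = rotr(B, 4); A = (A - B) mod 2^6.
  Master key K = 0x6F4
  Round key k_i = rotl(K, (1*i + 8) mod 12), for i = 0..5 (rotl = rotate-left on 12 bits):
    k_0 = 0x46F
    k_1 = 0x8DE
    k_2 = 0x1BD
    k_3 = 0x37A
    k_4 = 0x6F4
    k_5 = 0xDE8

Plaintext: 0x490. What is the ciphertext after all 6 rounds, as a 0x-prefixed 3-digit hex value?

s_0 = plaintext = 0x490
s_1 = Round(s_0, k_0) = 0x355
s_2 = Round(s_1, k_1) = 0xF36
s_3 = Round(s_2, k_2) = 0x3EB
s_4 = Round(s_3, k_3) = 0x037
s_5 = Round(s_4, k_4) = 0x0E6
s_6 = Round(s_5, k_5) = 0x05E

0x05E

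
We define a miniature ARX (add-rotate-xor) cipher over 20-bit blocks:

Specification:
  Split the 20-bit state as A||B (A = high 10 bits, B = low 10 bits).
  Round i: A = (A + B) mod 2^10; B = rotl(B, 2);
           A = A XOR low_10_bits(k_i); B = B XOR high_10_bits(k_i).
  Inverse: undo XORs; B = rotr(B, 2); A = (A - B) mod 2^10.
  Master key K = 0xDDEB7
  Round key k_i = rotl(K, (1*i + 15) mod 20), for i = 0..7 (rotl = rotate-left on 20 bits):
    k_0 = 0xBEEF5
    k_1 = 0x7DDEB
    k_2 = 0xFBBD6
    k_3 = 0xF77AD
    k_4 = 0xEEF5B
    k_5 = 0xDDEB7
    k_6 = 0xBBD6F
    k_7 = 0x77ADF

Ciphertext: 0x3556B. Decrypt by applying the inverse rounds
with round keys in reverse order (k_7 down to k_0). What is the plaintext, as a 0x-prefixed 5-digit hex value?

s_0 = ciphertext = 0x3556B
s_1 = InvRound(s_0, k_7) = 0x3752D
s_2 = InvRound(s_1, k_6) = 0xB0AF0
s_3 = InvRound(s_2, k_5) = 0x45361
s_4 = InvRound(s_3, k_4) = 0x06636
s_5 = InvRound(s_4, k_3) = 0x0EB7A
s_6 = InvRound(s_5, k_2) = 0xF1C25
s_7 = InvRound(s_6, k_1) = 0xEE274
s_8 = InvRound(s_7, k_0) = 0x8AB23

0x8AB23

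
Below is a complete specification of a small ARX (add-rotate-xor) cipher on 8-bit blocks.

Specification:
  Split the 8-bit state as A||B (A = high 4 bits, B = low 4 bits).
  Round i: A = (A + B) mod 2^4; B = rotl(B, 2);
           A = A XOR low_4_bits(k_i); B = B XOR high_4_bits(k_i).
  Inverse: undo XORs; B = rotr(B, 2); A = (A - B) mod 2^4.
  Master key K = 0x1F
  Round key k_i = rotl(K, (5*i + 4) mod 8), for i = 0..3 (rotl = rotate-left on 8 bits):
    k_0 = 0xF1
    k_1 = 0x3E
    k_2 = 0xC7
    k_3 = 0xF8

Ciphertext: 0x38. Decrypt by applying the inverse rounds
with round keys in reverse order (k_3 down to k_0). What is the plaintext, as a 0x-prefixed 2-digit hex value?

s_0 = ciphertext = 0x38
s_1 = InvRound(s_0, k_3) = 0xED
s_2 = InvRound(s_1, k_2) = 0x54
s_3 = InvRound(s_2, k_1) = 0xED
s_4 = InvRound(s_3, k_0) = 0x78

0x78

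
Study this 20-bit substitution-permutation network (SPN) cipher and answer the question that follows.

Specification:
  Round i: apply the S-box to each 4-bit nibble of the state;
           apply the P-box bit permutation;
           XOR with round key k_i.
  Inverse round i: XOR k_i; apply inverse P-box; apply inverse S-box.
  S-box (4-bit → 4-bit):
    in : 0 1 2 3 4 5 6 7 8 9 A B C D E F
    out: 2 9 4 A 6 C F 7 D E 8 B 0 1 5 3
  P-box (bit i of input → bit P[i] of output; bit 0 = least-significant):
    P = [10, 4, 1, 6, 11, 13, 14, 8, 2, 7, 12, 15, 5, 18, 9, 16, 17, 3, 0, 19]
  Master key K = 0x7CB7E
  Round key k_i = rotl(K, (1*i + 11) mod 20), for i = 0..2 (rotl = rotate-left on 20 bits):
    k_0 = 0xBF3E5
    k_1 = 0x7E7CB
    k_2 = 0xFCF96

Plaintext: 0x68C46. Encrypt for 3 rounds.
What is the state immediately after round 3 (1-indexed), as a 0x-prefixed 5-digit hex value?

s_0 = plaintext = 0x68C46
s_1 = Round(s_0, k_0) = 0x0959E
s_2 = Round(s_1, k_1) = 0x210C1
s_3 = Round(s_2, k_2) = 0xECB77

0xECB77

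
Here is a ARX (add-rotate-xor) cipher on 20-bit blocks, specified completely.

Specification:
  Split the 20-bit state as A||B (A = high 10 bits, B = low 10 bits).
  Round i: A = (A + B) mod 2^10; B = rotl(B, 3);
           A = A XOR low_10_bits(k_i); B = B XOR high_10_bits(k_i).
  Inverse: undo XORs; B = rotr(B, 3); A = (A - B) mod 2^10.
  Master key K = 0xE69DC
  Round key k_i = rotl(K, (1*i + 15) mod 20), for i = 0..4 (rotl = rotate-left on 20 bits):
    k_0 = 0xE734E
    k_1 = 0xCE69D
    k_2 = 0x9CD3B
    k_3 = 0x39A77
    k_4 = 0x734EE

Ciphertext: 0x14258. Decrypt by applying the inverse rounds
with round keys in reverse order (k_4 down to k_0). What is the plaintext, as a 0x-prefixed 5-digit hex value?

s_0 = ciphertext = 0x14258
s_1 = InvRound(s_0, k_4) = 0x732F2
s_2 = InvRound(s_1, k_3) = 0x5E642
s_3 = InvRound(s_2, k_2) = 0xEF086
s_4 = InvRound(s_3, k_1) = 0x4ABF7
s_5 = InvRound(s_4, k_0) = 0x35D8D

0x35D8D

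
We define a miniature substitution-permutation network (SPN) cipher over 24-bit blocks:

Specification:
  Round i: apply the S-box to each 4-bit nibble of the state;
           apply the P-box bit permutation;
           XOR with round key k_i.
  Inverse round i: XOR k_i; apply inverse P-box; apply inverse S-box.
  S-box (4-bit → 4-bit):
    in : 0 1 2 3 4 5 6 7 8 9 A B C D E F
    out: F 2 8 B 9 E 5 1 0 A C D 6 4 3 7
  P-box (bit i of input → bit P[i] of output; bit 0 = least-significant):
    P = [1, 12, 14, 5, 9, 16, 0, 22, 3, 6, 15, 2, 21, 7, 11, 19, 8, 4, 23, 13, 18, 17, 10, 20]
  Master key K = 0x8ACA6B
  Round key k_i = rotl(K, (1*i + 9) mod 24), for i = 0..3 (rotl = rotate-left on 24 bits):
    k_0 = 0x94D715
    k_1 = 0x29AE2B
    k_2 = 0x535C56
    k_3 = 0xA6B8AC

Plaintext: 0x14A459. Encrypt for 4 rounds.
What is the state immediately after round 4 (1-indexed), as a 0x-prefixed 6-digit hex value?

0xDDAEA8

s_0 = plaintext = 0x14A459
s_1 = Round(s_0, k_0) = 0xDFEE38
s_2 = Round(s_1, k_1) = 0xC8A9F3
s_3 = Round(s_2, k_2) = 0x584231
s_4 = Round(s_3, k_3) = 0xDDAEA8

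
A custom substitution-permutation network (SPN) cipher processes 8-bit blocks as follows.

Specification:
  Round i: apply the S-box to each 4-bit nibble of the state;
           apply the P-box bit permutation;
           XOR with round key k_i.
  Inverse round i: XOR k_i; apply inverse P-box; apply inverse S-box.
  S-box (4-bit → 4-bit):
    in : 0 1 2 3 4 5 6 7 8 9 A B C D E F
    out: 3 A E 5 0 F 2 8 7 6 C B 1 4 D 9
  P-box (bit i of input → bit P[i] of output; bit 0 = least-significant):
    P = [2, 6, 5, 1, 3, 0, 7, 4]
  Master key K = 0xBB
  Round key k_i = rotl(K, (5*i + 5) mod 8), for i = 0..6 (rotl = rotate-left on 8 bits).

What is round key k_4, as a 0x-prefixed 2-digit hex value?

K = 0xBB
k_0 = rotl(K, (5*0+5) mod 8) = rotl(K, 5) = 0x77
k_1 = rotl(K, (5*1+5) mod 8) = rotl(K, 2) = 0xEE
k_2 = rotl(K, (5*2+5) mod 8) = rotl(K, 7) = 0xDD
k_3 = rotl(K, (5*3+5) mod 8) = rotl(K, 4) = 0xBB
k_4 = rotl(K, (5*4+5) mod 8) = rotl(K, 1) = 0x77

0x77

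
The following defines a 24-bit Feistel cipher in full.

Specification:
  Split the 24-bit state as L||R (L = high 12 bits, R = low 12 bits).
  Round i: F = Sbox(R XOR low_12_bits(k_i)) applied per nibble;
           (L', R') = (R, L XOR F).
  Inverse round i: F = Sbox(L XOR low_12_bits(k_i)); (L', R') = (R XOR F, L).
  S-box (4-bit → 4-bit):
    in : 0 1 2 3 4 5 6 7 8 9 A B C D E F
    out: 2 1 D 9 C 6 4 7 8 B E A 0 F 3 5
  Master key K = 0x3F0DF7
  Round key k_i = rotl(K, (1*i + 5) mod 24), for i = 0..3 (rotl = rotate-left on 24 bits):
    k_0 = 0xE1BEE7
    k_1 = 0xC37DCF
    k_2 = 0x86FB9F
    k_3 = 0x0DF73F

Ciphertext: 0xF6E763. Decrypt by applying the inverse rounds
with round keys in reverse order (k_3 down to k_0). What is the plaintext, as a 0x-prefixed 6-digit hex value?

s_0 = ciphertext = 0xF6E763
s_1 = InvRound(s_0, k_3) = 0xF02F6E
s_2 = InvRound(s_1, k_2) = 0x3D1F02
s_3 = InvRound(s_2, k_1) = 0xC113D1
s_4 = InvRound(s_3, k_0) = 0xE85C11

0xE85C11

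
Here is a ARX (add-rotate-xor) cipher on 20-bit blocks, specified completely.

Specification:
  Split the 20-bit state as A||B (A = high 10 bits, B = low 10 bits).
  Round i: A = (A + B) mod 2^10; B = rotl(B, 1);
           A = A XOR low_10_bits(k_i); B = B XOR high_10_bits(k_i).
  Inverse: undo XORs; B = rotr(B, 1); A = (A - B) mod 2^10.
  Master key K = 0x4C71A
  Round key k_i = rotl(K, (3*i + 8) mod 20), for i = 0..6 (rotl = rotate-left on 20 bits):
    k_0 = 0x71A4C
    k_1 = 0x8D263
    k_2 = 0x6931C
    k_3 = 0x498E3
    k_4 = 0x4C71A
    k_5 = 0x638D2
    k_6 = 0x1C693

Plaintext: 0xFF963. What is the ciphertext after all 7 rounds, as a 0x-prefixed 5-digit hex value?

0xB667D

s_0 = plaintext = 0xFF963
s_1 = Round(s_0, k_0) = 0xCB700
s_2 = Round(s_1, k_1) = 0x13835
s_3 = Round(s_2, k_2) = 0xE7DCE
s_4 = Round(s_3, k_3) = 0x63ABA
s_5 = Round(s_4, k_4) = 0xD4844
s_6 = Round(s_5, k_5) = 0xD1106
s_7 = Round(s_6, k_6) = 0xB667D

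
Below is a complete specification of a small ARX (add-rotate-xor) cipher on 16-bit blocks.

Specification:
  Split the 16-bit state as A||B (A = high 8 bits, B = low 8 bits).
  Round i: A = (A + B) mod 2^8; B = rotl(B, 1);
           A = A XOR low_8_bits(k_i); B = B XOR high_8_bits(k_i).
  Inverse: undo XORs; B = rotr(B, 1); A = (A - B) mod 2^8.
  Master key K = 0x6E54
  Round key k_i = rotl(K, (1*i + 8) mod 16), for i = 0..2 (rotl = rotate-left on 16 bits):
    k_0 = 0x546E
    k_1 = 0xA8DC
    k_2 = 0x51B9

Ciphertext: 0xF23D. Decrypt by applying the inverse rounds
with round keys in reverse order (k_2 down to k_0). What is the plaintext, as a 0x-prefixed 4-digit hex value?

s_0 = ciphertext = 0xF23D
s_1 = InvRound(s_0, k_2) = 0x1536
s_2 = InvRound(s_1, k_1) = 0x7A4F
s_3 = InvRound(s_2, k_0) = 0x878D

0x878D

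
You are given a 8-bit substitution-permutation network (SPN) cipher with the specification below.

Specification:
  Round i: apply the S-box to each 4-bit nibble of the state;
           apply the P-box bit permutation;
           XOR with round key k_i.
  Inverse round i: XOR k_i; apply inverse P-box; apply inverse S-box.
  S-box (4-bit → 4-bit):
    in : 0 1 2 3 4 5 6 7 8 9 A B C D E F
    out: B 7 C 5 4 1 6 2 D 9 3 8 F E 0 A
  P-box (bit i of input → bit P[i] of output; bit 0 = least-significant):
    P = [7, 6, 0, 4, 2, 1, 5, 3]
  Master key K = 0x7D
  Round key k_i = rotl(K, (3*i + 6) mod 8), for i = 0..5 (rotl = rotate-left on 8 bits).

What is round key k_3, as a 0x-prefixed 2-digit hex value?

0xBE

K = 0x7D
k_0 = rotl(K, (3*0+6) mod 8) = rotl(K, 6) = 0x5F
k_1 = rotl(K, (3*1+6) mod 8) = rotl(K, 1) = 0xFA
k_2 = rotl(K, (3*2+6) mod 8) = rotl(K, 4) = 0xD7
k_3 = rotl(K, (3*3+6) mod 8) = rotl(K, 7) = 0xBE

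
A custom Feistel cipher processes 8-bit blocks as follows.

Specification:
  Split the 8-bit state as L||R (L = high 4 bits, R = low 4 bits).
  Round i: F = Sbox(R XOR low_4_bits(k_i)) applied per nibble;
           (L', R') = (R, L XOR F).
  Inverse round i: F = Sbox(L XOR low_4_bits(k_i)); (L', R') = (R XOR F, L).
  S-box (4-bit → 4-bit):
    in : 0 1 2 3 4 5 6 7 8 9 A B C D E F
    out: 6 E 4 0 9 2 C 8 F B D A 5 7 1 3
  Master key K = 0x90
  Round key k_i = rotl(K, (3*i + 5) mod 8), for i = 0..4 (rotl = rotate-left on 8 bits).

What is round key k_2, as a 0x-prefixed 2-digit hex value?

K = 0x90
k_0 = rotl(K, (3*0+5) mod 8) = rotl(K, 5) = 0x12
k_1 = rotl(K, (3*1+5) mod 8) = rotl(K, 0) = 0x90
k_2 = rotl(K, (3*2+5) mod 8) = rotl(K, 3) = 0x84

0x84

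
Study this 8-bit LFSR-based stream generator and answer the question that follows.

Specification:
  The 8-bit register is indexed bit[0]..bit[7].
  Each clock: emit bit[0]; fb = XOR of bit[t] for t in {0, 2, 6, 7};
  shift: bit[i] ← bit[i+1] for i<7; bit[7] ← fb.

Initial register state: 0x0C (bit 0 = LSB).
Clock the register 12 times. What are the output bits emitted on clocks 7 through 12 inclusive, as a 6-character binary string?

001001

reg_0 = 0x0C
clock 1: out=0, reg = 0x86
clock 2: out=0, reg = 0x43
clock 3: out=1, reg = 0x21
clock 4: out=1, reg = 0x90
clock 5: out=0, reg = 0xC8
clock 6: out=0, reg = 0x64
clock 7: out=0, reg = 0x32
clock 8: out=0, reg = 0x19
clock 9: out=1, reg = 0x8C
clock 10: out=0, reg = 0x46
clock 11: out=0, reg = 0x23
clock 12: out=1, reg = 0x91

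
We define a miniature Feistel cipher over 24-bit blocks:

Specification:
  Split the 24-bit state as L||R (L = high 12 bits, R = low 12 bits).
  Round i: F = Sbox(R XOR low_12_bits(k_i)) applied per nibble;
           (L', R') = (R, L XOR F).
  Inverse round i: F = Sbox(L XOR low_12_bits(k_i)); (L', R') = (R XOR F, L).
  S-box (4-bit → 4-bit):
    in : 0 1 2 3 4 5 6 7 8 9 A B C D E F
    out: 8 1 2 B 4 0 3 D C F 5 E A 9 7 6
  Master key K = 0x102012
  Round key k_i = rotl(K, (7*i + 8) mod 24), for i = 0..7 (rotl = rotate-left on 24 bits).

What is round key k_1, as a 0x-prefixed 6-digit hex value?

0x090810

K = 0x102012
k_0 = rotl(K, (7*0+8) mod 24) = rotl(K, 8) = 0x201210
k_1 = rotl(K, (7*1+8) mod 24) = rotl(K, 15) = 0x090810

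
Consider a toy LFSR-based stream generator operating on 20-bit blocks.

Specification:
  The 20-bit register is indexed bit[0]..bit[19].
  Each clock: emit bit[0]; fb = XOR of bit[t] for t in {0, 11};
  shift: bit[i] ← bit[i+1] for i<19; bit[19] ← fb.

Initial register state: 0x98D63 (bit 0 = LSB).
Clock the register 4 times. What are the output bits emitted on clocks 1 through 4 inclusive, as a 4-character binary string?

reg_0 = 0x98D63
clock 1: out=1, reg = 0x4C6B1
clock 2: out=1, reg = 0xA6358
clock 3: out=0, reg = 0x531AC
clock 4: out=0, reg = 0x298D6

1100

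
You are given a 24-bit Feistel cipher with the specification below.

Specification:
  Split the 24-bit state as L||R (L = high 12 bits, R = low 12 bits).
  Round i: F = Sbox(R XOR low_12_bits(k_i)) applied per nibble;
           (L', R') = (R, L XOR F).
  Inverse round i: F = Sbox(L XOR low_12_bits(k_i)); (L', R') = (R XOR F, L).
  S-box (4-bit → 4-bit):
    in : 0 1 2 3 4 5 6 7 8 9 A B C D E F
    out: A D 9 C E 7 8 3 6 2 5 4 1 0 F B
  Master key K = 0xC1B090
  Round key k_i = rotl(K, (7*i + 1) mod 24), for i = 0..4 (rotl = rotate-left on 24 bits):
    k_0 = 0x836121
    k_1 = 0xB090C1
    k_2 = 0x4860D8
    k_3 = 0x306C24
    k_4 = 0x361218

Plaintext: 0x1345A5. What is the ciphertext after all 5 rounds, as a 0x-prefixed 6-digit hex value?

s_0 = plaintext = 0x1345A5
s_1 = Round(s_0, k_0) = 0x5A5F5A
s_2 = Round(s_1, k_1) = 0xF5AE81
s_3 = Round(s_2, k_2) = 0xE81028
s_4 = Round(s_3, k_3) = 0x028F20
s_5 = Round(s_4, k_4) = 0xF200EE

0xF200EE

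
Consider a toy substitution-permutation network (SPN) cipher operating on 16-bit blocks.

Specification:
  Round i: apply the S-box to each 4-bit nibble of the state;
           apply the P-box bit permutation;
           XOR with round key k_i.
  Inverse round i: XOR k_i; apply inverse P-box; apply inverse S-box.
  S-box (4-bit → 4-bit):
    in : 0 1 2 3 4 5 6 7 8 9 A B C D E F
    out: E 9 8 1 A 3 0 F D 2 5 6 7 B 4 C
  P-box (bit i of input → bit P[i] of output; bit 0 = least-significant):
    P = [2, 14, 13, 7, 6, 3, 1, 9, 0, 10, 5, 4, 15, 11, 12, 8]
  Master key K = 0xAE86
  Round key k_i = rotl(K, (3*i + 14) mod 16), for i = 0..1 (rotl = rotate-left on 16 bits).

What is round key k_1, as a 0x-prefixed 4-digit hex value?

0x5D0D

K = 0xAE86
k_0 = rotl(K, (3*0+14) mod 16) = rotl(K, 14) = 0xABA1
k_1 = rotl(K, (3*1+14) mod 16) = rotl(K, 1) = 0x5D0D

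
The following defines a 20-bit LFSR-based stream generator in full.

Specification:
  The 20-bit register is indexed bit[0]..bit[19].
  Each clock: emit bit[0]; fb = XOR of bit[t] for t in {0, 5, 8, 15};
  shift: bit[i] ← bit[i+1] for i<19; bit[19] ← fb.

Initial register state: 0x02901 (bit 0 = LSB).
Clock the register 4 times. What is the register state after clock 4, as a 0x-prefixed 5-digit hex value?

reg_0 = 0x02901
clock 1: out=1, reg = 0x01480
clock 2: out=0, reg = 0x00A40
clock 3: out=0, reg = 0x00520
clock 4: out=0, reg = 0x00290

0x00290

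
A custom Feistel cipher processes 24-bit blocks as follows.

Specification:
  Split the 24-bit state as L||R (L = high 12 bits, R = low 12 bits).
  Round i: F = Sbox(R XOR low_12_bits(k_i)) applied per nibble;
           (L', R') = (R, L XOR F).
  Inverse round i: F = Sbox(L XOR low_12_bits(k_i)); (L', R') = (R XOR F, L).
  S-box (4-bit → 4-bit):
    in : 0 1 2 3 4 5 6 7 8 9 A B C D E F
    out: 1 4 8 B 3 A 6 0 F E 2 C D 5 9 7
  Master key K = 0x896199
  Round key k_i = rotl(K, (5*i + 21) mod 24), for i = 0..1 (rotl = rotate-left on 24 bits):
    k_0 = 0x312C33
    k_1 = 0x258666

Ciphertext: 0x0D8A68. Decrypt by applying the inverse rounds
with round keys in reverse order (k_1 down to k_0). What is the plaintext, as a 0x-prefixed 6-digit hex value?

s_0 = ciphertext = 0x0D8A68
s_1 = InvRound(s_0, k_1) = 0xCA10D8
s_2 = InvRound(s_1, k_0) = 0x130CA1

0x130CA1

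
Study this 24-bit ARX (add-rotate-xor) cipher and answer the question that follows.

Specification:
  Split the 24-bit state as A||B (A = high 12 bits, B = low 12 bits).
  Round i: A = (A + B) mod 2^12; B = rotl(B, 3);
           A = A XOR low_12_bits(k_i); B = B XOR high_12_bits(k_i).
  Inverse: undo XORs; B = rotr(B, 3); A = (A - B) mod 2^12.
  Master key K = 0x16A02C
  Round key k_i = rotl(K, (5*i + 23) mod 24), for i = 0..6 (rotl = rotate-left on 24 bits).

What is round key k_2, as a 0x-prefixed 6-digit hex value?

0x40582D

K = 0x16A02C
k_0 = rotl(K, (5*0+23) mod 24) = rotl(K, 23) = 0x0B5016
k_1 = rotl(K, (5*1+23) mod 24) = rotl(K, 4) = 0x6A02C1
k_2 = rotl(K, (5*2+23) mod 24) = rotl(K, 9) = 0x40582D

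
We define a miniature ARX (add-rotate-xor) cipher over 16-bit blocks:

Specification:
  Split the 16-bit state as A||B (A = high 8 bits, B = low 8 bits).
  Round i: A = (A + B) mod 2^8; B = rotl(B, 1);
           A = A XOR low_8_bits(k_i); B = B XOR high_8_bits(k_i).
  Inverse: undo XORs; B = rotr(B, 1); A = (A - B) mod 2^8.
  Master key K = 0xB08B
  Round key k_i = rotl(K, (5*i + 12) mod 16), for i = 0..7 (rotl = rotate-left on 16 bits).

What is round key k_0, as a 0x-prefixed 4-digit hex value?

K = 0xB08B
k_0 = rotl(K, (5*0+12) mod 16) = rotl(K, 12) = 0xBB08

0xBB08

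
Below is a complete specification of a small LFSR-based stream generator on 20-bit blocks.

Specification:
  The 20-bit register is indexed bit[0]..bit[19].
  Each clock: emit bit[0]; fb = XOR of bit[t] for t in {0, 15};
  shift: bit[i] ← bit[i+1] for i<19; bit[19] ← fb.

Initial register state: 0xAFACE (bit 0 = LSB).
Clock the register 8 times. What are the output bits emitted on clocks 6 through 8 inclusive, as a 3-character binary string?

reg_0 = 0xAFACE
clock 1: out=0, reg = 0xD7D67
clock 2: out=1, reg = 0xEBEB3
clock 3: out=1, reg = 0x75F59
clock 4: out=1, reg = 0xBAFAC
clock 5: out=0, reg = 0xDD7D6
clock 6: out=0, reg = 0xEEBEB
clock 7: out=1, reg = 0x775F5
clock 8: out=1, reg = 0xBBAFA

011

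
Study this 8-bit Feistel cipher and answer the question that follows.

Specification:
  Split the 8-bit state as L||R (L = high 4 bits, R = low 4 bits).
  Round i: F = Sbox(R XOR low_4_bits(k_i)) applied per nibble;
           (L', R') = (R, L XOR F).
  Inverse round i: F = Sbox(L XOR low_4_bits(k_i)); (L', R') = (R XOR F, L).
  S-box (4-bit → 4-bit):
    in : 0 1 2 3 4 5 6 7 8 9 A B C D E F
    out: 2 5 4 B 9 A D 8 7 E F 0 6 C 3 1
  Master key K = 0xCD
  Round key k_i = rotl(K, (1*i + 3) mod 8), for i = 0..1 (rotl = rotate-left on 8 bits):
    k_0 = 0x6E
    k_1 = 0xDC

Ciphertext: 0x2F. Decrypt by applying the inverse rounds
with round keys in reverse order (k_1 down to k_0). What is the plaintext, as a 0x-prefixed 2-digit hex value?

s_0 = ciphertext = 0x2F
s_1 = InvRound(s_0, k_1) = 0xC2
s_2 = InvRound(s_1, k_0) = 0x6C

0x6C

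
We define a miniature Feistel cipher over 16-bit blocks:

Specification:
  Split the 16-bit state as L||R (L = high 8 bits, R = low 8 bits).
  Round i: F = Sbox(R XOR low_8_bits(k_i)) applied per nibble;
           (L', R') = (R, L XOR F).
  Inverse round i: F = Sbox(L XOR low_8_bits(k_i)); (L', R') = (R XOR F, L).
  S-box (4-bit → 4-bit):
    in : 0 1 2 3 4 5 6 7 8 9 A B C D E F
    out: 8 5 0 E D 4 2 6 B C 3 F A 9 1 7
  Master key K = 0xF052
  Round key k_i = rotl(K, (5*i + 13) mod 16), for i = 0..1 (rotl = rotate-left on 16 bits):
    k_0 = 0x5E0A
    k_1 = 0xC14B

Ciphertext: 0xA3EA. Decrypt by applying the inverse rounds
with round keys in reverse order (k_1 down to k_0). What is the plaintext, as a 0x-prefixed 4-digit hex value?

0xDCF1

s_0 = ciphertext = 0xA3EA
s_1 = InvRound(s_0, k_1) = 0xF1A3
s_2 = InvRound(s_1, k_0) = 0xDCF1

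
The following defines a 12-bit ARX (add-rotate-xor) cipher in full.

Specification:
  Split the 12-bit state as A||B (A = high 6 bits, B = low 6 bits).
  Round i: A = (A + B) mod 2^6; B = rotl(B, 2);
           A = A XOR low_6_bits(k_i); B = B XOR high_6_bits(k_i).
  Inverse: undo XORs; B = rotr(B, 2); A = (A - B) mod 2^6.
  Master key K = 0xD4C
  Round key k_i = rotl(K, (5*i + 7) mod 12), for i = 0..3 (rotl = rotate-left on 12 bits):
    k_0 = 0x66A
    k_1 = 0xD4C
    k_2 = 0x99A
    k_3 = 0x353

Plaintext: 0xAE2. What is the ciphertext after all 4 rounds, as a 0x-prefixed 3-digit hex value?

s_0 = plaintext = 0xAE2
s_1 = Round(s_0, k_0) = 0x9D3
s_2 = Round(s_1, k_1) = 0xDB8
s_3 = Round(s_2, k_2) = 0xD05
s_4 = Round(s_3, k_3) = 0xA99

0xA99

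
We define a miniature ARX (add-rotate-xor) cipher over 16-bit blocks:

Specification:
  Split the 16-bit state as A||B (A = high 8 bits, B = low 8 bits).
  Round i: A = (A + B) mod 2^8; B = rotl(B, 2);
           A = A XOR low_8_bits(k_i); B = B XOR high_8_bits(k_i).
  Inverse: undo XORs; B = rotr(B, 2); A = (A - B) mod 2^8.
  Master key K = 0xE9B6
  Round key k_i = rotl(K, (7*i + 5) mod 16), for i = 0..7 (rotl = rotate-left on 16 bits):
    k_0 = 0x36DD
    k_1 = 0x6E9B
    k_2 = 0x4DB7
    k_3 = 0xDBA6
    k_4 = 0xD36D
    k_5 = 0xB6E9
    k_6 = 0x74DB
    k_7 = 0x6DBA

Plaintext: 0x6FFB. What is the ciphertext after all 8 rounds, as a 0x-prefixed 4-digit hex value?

s_0 = plaintext = 0x6FFB
s_1 = Round(s_0, k_0) = 0xB7D9
s_2 = Round(s_1, k_1) = 0x0B09
s_3 = Round(s_2, k_2) = 0xA369
s_4 = Round(s_3, k_3) = 0xAA7E
s_5 = Round(s_4, k_4) = 0x452A
s_6 = Round(s_5, k_5) = 0x861E
s_7 = Round(s_6, k_6) = 0x7F0C
s_8 = Round(s_7, k_7) = 0x315D

0x315D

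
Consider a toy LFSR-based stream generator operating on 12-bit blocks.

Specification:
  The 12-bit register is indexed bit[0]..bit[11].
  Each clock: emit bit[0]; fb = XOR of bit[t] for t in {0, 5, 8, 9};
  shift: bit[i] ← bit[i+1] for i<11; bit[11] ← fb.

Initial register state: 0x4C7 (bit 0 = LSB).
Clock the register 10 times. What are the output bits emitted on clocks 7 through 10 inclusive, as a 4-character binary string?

reg_0 = 0x4C7
clock 1: out=1, reg = 0xA63
clock 2: out=1, reg = 0xD31
clock 3: out=1, reg = 0xE98
clock 4: out=0, reg = 0xF4C
clock 5: out=0, reg = 0x7A6
clock 6: out=0, reg = 0xBD3
clock 7: out=1, reg = 0xDE9
clock 8: out=1, reg = 0xEF4
clock 9: out=0, reg = 0x77A
clock 10: out=0, reg = 0xBBD

1100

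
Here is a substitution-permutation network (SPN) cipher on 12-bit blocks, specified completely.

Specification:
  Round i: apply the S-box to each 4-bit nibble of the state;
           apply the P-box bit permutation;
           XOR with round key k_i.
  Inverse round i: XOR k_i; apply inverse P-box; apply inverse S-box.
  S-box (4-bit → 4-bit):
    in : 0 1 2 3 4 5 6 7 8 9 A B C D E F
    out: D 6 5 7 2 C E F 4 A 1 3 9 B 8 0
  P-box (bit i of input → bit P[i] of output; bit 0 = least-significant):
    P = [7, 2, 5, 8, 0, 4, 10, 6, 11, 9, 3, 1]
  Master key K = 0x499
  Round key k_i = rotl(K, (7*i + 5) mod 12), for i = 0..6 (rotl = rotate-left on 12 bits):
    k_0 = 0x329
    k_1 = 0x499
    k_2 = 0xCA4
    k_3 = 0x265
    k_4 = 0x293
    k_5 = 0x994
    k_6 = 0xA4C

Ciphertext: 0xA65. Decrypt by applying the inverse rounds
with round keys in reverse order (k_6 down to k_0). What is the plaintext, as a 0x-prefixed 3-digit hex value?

s_0 = ciphertext = 0xA65
s_1 = InvRound(s_0, k_6) = 0x8A8
s_2 = InvRound(s_1, k_5) = 0x846
s_3 = InvRound(s_2, k_4) = 0xBDB
s_4 = InvRound(s_3, k_3) = 0x047
s_5 = InvRound(s_4, k_2) = 0xC02
s_6 = InvRound(s_5, k_1) = 0x0BA
s_7 = InvRound(s_6, k_0) = 0x9BC

0x9BC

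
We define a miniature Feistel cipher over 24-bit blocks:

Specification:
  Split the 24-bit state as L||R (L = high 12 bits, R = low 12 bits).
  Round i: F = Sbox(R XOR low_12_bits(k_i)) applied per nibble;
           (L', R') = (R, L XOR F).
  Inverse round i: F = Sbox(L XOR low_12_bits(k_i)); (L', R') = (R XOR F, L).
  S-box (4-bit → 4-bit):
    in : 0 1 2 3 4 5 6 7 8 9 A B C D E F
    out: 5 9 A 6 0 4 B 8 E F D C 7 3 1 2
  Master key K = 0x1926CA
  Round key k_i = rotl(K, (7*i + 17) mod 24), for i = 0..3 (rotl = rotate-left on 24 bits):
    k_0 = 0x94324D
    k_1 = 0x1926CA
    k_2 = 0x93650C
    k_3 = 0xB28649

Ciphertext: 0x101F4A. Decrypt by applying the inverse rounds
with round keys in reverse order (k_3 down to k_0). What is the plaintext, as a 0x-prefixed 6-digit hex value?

s_0 = ciphertext = 0x101F4A
s_1 = InvRound(s_0, k_3) = 0x744101
s_2 = InvRound(s_1, k_2) = 0xB0F744
s_3 = InvRound(s_2, k_1) = 0x430B0F
s_4 = InvRound(s_3, k_0) = 0x08C430

0x08C430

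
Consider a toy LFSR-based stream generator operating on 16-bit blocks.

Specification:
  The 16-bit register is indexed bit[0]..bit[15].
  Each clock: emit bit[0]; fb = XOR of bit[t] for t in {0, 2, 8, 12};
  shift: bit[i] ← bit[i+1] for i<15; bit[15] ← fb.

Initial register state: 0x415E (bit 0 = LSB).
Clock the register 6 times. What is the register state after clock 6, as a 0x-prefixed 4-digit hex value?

reg_0 = 0x415E
clock 1: out=0, reg = 0x20AF
clock 2: out=1, reg = 0x1057
clock 3: out=1, reg = 0x882B
clock 4: out=1, reg = 0xC415
clock 5: out=1, reg = 0x620A
clock 6: out=0, reg = 0x3105

0x3105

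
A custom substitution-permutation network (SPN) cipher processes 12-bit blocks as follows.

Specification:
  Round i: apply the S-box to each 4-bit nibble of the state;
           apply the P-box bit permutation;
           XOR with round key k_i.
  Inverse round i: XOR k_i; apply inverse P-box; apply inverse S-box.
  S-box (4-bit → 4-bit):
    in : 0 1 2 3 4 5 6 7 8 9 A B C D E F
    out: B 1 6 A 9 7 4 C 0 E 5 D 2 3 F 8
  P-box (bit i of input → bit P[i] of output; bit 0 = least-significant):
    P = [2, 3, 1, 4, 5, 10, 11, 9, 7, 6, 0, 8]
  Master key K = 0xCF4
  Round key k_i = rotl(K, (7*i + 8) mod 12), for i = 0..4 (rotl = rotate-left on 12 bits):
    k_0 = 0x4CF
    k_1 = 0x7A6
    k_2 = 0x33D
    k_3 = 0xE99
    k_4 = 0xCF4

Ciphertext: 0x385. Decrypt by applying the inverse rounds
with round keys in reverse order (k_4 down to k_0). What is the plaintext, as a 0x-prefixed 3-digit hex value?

0x7E5

s_0 = ciphertext = 0x385
s_1 = InvRound(s_0, k_4) = 0x9EF
s_2 = InvRound(s_1, k_3) = 0x30B
s_3 = InvRound(s_2, k_2) = 0x81B
s_4 = InvRound(s_3, k_1) = 0xBE0
s_5 = InvRound(s_4, k_0) = 0x7E5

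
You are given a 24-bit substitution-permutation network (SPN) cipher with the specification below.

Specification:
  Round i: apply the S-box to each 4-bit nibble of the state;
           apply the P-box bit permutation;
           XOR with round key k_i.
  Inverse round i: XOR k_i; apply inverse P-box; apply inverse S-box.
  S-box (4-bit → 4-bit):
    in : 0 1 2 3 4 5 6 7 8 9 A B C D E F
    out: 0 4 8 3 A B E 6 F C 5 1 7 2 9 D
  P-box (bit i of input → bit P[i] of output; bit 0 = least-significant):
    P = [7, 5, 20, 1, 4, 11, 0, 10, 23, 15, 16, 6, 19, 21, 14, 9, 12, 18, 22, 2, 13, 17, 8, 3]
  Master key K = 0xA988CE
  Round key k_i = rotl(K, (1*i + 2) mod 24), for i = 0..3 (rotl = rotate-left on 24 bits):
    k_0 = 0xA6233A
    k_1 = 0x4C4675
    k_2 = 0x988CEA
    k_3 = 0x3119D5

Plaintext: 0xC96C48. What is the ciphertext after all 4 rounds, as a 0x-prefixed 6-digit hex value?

s_0 = plaintext = 0xC96C48
s_1 = Round(s_0, k_0) = 0x55CC9C
s_2 = Round(s_1, k_1) = 0xF3B2D8
s_3 = Round(s_2, k_2) = 0x84B500
s_4 = Round(s_3, k_3) = 0xBFB899

0xBFB899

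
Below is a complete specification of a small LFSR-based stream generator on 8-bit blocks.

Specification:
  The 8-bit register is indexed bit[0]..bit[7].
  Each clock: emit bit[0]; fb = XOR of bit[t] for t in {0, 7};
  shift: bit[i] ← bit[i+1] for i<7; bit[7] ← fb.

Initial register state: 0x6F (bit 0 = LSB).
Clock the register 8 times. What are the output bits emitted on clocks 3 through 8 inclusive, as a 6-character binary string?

reg_0 = 0x6F
clock 1: out=1, reg = 0xB7
clock 2: out=1, reg = 0x5B
clock 3: out=1, reg = 0xAD
clock 4: out=1, reg = 0x56
clock 5: out=0, reg = 0x2B
clock 6: out=1, reg = 0x95
clock 7: out=1, reg = 0x4A
clock 8: out=0, reg = 0x25

110110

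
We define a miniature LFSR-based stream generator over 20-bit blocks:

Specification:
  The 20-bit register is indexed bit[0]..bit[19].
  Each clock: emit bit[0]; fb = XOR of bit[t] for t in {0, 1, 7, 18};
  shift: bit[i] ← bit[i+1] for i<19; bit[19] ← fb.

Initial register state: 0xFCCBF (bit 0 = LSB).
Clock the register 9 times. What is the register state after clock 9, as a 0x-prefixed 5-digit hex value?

0xD97E6

reg_0 = 0xFCCBF
clock 1: out=1, reg = 0x7E65F
clock 2: out=1, reg = 0xBF32F
clock 3: out=1, reg = 0x5F997
clock 4: out=1, reg = 0x2FCCB
clock 5: out=1, reg = 0x97E65
clock 6: out=1, reg = 0xCBF32
clock 7: out=0, reg = 0x65F99
clock 8: out=1, reg = 0xB2FCC
clock 9: out=0, reg = 0xD97E6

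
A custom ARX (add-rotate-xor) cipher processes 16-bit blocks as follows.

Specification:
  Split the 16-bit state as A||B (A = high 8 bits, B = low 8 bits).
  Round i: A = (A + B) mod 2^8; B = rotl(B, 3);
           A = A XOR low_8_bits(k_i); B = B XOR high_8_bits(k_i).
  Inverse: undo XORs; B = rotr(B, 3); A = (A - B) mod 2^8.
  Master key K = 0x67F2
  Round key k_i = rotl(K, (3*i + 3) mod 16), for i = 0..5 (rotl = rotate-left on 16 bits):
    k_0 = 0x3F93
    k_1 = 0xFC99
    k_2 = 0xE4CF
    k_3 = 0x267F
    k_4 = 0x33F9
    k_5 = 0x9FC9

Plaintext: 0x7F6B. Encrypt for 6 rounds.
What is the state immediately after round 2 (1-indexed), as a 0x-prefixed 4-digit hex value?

s_0 = plaintext = 0x7F6B
s_1 = Round(s_0, k_0) = 0x7964
s_2 = Round(s_1, k_1) = 0x44DF
s_3 = Round(s_2, k_2) = 0xEC1A
s_4 = Round(s_3, k_3) = 0x79F6
s_5 = Round(s_4, k_4) = 0x9684
s_6 = Round(s_5, k_5) = 0xD3BB

0x44DF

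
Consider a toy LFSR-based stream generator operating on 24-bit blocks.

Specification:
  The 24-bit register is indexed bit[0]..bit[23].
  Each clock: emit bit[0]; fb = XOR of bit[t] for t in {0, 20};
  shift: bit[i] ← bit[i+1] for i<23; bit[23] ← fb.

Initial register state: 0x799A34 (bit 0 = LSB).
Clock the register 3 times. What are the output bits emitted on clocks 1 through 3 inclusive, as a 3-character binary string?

001

reg_0 = 0x799A34
clock 1: out=0, reg = 0xBCCD1A
clock 2: out=0, reg = 0xDE668D
clock 3: out=1, reg = 0x6F3346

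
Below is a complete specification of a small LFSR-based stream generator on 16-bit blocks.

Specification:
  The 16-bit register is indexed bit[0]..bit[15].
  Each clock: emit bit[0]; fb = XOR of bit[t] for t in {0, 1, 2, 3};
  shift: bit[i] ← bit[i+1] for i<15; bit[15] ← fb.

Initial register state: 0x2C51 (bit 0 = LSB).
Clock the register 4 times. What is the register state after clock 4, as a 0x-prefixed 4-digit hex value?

reg_0 = 0x2C51
clock 1: out=1, reg = 0x9628
clock 2: out=0, reg = 0xCB14
clock 3: out=0, reg = 0xE58A
clock 4: out=0, reg = 0x72C5

0x72C5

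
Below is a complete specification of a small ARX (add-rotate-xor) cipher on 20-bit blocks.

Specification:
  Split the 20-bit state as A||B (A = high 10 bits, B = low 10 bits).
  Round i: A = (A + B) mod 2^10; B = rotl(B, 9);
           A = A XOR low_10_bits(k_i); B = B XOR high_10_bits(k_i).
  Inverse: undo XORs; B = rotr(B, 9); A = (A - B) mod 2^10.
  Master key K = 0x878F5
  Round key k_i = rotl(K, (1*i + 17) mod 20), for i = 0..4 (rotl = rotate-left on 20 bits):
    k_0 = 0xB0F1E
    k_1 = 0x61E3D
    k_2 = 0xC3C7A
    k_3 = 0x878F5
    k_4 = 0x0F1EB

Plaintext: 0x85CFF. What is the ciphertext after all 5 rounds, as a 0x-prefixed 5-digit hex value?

0xA1A4B

s_0 = plaintext = 0x85CFF
s_1 = Round(s_0, k_0) = 0x020BC
s_2 = Round(s_1, k_1) = 0xBE5D9
s_3 = Round(s_2, k_2) = 0x2A1E3
s_4 = Round(s_3, k_3) = 0x9F8EF
s_5 = Round(s_4, k_4) = 0xA1A4B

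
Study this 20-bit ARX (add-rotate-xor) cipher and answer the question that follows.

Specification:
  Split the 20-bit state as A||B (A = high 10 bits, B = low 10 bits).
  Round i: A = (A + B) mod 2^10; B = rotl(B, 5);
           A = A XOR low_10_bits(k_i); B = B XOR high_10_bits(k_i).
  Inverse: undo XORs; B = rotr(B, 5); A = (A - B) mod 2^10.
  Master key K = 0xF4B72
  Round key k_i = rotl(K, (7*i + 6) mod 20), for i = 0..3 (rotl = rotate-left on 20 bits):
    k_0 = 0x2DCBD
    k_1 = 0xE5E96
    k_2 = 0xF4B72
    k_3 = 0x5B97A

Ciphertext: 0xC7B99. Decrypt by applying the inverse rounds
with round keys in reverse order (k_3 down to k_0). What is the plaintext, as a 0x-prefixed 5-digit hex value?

s_0 = ciphertext = 0xC7B99
s_1 = InvRound(s_0, k_3) = 0xDB6F7
s_2 = InvRound(s_1, k_2) = 0xDD8A9
s_3 = InvRound(s_2, k_1) = 0x81FD9
s_4 = InvRound(s_3, k_0) = 0x37DDB

0x37DDB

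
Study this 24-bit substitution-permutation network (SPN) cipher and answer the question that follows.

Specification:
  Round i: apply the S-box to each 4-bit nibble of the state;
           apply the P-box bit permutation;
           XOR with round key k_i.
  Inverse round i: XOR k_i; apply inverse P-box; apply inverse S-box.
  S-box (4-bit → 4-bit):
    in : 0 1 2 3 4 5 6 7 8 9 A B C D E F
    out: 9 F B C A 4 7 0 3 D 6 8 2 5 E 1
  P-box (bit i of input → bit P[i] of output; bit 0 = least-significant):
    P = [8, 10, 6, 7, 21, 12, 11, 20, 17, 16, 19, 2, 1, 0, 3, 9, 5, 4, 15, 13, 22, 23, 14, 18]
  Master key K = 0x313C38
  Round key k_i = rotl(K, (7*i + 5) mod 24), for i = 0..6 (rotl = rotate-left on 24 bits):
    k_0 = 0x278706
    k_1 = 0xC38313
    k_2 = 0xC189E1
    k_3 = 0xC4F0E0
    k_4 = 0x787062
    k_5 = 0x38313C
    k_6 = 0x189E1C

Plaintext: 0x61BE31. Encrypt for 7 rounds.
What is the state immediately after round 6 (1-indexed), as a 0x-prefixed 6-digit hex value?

0x0C54EE

s_0 = plaintext = 0x61BE31
s_1 = Round(s_0, k_0) = 0xFE68F2
s_2 = Round(s_1, k_1) = 0xA02688
s_3 = Round(s_2, k_2) = 0x6AFEC2
s_4 = Round(s_3, k_3) = 0x0D2576
s_5 = Round(s_4, k_4) = 0x34F701
s_6 = Round(s_5, k_5) = 0x0C54EE
s_7 = Round(s_6, k_6) = 0x4D82C0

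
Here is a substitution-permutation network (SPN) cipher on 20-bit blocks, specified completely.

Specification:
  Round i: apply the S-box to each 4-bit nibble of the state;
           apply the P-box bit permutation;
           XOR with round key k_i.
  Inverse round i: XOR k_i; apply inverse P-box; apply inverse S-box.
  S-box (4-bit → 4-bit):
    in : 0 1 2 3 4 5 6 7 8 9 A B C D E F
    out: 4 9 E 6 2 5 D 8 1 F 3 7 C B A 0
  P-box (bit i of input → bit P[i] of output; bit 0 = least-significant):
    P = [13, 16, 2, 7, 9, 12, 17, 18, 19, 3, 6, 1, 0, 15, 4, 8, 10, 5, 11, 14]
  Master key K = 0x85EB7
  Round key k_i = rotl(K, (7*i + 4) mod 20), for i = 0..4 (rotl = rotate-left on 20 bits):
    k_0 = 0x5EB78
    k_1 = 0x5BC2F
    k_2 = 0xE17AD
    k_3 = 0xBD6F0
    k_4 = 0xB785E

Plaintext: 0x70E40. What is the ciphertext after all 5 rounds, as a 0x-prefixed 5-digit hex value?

s_0 = plaintext = 0x70E40
s_1 = Round(s_0, k_0) = 0x5BB66
s_2 = Round(s_1, k_1) = 0xB12F2
s_3 = Round(s_2, k_2) = 0xF1A42
s_4 = Round(s_3, k_3) = 0x2C77D
s_5 = Round(s_4, k_4) = 0xE11EC

0xE11EC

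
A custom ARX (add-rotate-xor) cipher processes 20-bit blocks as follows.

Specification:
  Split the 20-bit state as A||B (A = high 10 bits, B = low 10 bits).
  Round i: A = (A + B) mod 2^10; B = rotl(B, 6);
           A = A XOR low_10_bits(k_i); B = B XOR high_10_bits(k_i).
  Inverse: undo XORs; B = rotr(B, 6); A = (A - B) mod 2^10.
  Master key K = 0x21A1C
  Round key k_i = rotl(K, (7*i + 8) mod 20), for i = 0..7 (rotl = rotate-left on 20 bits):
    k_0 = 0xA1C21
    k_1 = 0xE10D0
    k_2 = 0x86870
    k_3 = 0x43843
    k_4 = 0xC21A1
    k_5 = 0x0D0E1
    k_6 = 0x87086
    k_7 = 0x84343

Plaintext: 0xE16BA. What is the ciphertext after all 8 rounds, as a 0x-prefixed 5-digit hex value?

0xA4A55

s_0 = plaintext = 0xE16BA
s_1 = Round(s_0, k_0) = 0x8782C
s_2 = Round(s_1, k_1) = 0xA6886
s_3 = Round(s_2, k_2) = 0xD4392
s_4 = Round(s_3, k_3) = 0xA85B7
s_5 = Round(s_4, k_4) = 0x7E6D3
s_6 = Round(s_5, k_5) = 0x0B4D9
s_7 = Round(s_6, k_6) = 0x60051
s_8 = Round(s_7, k_7) = 0xA4A55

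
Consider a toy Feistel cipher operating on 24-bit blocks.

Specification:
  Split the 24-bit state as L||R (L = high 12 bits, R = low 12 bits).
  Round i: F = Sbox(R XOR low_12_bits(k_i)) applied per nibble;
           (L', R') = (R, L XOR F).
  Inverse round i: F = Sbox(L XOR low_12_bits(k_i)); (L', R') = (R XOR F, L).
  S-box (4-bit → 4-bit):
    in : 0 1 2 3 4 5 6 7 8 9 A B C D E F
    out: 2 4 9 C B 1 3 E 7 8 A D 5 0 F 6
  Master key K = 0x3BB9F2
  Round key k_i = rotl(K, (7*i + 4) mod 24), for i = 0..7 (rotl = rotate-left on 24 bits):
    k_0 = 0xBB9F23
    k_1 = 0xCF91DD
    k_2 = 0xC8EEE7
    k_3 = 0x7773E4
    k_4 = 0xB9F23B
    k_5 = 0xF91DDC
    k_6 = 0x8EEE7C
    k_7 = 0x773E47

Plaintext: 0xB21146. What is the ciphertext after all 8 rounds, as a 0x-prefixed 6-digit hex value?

s_0 = plaintext = 0xB21146
s_1 = Round(s_0, k_0) = 0x146410
s_2 = Round(s_1, k_1) = 0x410016
s_3 = Round(s_2, k_2) = 0x016B74
s_4 = Round(s_3, k_3) = 0xB74794
s_5 = Round(s_4, k_4) = 0x794AD2
s_6 = Round(s_5, k_5) = 0xAD29BB
s_7 = Round(s_6, k_6) = 0x9BB48C
s_8 = Round(s_7, k_7) = 0x48C3E6

0x48C3E6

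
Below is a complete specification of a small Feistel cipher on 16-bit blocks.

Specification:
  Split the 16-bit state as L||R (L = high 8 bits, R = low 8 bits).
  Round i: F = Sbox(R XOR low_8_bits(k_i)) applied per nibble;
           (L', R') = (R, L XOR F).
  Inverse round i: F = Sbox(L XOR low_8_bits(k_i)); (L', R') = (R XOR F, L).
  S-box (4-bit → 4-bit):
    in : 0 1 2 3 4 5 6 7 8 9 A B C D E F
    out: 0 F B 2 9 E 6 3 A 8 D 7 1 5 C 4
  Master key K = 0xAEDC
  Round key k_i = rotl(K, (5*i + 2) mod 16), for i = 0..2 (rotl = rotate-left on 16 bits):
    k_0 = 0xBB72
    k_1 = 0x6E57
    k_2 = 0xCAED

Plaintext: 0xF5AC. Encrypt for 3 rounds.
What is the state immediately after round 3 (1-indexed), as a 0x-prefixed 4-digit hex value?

0xE0AC

s_0 = plaintext = 0xF5AC
s_1 = Round(s_0, k_0) = 0xACA9
s_2 = Round(s_1, k_1) = 0xA9E0
s_3 = Round(s_2, k_2) = 0xE0AC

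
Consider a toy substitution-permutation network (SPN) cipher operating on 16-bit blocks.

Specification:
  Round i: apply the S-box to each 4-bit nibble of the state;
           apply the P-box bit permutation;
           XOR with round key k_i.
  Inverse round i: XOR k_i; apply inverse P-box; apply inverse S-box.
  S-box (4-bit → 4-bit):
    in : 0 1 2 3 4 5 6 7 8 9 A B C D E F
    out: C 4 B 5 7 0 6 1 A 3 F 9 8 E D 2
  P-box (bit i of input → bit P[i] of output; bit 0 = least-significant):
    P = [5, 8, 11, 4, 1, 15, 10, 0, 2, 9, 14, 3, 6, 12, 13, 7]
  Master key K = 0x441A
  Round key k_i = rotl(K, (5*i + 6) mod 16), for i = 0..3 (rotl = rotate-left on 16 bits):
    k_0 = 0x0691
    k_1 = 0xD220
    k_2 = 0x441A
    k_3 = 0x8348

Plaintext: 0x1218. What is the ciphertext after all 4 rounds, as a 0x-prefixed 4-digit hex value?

0x2A82

s_0 = plaintext = 0x1218
s_1 = Round(s_0, k_0) = 0x218D
s_2 = Round(s_1, k_1) = 0x0BF1
s_3 = Round(s_2, k_2) = 0xEC96
s_4 = Round(s_3, k_3) = 0x2A82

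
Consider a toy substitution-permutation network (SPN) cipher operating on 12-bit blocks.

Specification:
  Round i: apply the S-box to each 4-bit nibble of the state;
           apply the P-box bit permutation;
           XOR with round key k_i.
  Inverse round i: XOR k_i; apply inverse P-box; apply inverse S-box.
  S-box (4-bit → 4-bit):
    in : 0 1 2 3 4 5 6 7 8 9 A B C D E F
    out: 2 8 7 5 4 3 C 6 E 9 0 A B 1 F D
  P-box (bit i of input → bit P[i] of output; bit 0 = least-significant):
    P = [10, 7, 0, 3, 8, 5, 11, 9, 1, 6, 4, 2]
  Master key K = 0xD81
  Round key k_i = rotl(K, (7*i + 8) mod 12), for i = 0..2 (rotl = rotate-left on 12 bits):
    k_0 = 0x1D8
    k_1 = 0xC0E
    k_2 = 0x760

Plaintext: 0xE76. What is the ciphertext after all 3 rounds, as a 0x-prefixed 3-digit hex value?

s_0 = plaintext = 0xE76
s_1 = Round(s_0, k_0) = 0x9A7
s_2 = Round(s_1, k_1) = 0xC89
s_3 = Round(s_2, k_2) = 0x90E

0x90E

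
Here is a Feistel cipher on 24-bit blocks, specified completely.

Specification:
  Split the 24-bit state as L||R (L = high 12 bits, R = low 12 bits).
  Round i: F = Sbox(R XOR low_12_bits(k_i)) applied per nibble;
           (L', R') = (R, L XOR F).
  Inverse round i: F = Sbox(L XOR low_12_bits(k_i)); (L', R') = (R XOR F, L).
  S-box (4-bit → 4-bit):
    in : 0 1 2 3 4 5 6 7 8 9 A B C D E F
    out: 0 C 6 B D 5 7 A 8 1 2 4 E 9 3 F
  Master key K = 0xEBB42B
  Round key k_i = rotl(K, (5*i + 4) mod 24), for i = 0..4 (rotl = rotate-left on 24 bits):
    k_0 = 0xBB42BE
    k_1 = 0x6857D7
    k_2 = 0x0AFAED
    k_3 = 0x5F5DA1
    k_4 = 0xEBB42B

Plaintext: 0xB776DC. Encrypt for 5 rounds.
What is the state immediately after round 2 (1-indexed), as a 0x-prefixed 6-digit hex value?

s_0 = plaintext = 0xB776DC
s_1 = Round(s_0, k_0) = 0x6DC601
s_2 = Round(s_1, k_1) = 0x601A4B
s_3 = Round(s_2, k_2) = 0xA4B626
s_4 = Round(s_3, k_3) = 0x626EC1
s_5 = Round(s_4, k_4) = 0xEC1414

0x601A4B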